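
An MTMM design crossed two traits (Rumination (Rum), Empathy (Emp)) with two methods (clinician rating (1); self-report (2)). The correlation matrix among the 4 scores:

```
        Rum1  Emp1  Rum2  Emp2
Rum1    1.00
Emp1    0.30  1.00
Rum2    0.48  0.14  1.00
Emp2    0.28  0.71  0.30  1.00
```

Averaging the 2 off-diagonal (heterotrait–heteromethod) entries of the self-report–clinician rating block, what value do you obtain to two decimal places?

HTHM values (method 2 × method 1): 0.14, 0.28; mean = 0.42/2 = 0.21.

0.21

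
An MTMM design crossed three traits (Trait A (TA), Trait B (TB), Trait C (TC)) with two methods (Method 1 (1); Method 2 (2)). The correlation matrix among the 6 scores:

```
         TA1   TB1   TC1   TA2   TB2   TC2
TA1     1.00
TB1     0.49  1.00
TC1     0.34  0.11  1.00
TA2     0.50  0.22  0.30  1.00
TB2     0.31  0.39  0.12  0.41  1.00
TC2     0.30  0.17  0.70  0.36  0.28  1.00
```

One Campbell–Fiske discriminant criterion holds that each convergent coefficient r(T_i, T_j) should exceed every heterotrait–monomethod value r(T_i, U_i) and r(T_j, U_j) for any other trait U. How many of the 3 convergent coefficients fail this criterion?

Checking each validity diagonal entry against its comparison values:
TA (methods 1·2): 0.50 vs {0.49, 0.41, 0.34, 0.36} → pass.
TB (methods 1·2): 0.39 vs {0.49, 0.41, 0.11, 0.28} → fail.
TC (methods 1·2): 0.70 vs {0.34, 0.36, 0.11, 0.28} → pass.
1 of 3 fail.

1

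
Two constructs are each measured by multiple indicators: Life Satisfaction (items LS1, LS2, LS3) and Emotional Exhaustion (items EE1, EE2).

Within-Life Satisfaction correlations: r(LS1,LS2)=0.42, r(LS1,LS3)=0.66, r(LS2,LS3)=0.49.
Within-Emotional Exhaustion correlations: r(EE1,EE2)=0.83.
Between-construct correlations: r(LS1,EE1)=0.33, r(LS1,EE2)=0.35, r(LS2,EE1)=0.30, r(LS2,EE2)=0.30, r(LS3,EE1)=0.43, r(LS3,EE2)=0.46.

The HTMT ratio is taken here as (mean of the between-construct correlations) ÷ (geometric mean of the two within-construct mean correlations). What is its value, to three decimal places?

Between-construct mean = 2.17/6 = 0.3617.
Mean within-LS = 1.57/3 = 0.5233; mean within-EE = 0.83/1 = 0.8300.
Geometric mean = √(0.5233 × 0.8300) = 0.6590.
HTMT = 0.3617 / 0.6590 = 0.549.

0.549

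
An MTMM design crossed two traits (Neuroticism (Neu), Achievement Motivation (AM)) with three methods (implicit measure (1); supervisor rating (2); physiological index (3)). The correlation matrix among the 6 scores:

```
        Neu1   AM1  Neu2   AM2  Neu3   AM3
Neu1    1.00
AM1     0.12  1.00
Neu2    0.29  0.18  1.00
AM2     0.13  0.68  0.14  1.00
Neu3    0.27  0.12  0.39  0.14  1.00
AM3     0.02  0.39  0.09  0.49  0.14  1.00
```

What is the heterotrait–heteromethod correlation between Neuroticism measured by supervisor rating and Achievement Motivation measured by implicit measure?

Different traits and methods: r(Neu2, AM1) = 0.18.

0.18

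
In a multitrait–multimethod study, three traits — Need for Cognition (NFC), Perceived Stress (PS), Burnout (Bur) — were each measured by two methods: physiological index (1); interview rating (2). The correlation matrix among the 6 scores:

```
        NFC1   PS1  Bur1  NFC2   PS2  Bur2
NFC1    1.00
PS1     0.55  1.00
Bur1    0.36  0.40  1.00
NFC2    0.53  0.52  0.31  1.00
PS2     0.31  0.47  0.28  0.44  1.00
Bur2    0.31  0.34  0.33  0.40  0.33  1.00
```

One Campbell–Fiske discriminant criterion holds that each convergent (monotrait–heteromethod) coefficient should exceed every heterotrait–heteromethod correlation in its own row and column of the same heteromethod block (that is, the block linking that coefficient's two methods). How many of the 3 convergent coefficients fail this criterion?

Each convergent coefficient versus the relevant comparison correlations:
NFC (methods 1·2): 0.53 vs {0.31, 0.52, 0.31, 0.31} → pass.
PS (methods 1·2): 0.47 vs {0.52, 0.31, 0.34, 0.28} → fail.
Bur (methods 1·2): 0.33 vs {0.31, 0.31, 0.28, 0.34} → fail.
2 of 3 fail.

2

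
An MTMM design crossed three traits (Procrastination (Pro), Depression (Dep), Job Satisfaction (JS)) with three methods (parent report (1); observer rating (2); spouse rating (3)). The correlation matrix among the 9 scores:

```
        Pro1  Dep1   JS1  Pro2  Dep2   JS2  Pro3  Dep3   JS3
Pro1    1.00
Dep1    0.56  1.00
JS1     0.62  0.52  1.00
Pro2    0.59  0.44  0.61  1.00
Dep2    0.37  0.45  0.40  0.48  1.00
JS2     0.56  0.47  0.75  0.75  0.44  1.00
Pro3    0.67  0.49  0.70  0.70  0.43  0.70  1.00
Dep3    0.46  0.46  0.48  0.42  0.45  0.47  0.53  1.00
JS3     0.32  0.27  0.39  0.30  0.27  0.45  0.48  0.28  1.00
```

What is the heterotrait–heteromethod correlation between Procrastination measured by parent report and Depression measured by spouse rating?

0.46

Different traits and methods: r(Pro1, Dep3) = 0.46.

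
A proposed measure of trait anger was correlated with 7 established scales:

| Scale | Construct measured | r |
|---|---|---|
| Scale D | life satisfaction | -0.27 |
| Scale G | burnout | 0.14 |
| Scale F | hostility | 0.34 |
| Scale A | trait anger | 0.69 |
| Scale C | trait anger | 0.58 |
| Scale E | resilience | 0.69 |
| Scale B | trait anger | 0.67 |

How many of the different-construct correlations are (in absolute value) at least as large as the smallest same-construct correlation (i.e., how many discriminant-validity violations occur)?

1

Convergent (same construct = trait anger): Scale A, Scale C, Scale B.
Smallest convergent = 0.58. Discriminant |r|: 0.27, 0.14, 0.34, 0.69; count ≥ 0.58 → 1.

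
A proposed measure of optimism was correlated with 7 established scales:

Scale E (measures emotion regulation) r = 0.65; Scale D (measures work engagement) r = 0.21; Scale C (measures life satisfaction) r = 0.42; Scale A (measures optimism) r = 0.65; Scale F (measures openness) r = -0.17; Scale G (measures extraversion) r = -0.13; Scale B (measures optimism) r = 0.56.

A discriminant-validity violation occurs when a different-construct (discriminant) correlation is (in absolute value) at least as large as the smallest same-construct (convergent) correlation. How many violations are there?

1

Convergent (same construct = optimism): Scale A, Scale B.
Smallest convergent = 0.56. Discriminant |r|: 0.65, 0.21, 0.42, 0.17, 0.13; count ≥ 0.56 → 1.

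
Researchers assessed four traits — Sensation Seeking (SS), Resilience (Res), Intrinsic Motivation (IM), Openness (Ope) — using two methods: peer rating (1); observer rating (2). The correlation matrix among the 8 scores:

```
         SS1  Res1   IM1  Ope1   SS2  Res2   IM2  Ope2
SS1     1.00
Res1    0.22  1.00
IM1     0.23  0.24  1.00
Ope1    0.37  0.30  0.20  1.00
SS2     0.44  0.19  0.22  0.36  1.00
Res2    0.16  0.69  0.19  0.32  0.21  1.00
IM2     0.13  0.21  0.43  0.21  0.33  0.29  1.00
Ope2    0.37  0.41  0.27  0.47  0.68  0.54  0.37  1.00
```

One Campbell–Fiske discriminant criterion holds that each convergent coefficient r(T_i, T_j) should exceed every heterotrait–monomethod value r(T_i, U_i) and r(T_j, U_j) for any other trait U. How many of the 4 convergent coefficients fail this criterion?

2

Checking each validity diagonal entry against its comparison values:
SS (methods 1·2): 0.44 vs {0.22, 0.21, 0.23, 0.33, 0.37, 0.68} → fail.
Res (methods 1·2): 0.69 vs {0.22, 0.21, 0.24, 0.29, 0.30, 0.54} → pass.
IM (methods 1·2): 0.43 vs {0.23, 0.33, 0.24, 0.29, 0.20, 0.37} → pass.
Ope (methods 1·2): 0.47 vs {0.37, 0.68, 0.30, 0.54, 0.20, 0.37} → fail.
2 of 4 fail.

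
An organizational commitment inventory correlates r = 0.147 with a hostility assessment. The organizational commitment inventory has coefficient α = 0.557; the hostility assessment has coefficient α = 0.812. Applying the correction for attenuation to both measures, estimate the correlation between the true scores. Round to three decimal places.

r_true = r_obs / √(r_xx · r_yy) = 0.147 / √(0.557 × 0.812) = 0.147 / √0.452284 = 0.147 / 0.6725 ≈ 0.219.

0.219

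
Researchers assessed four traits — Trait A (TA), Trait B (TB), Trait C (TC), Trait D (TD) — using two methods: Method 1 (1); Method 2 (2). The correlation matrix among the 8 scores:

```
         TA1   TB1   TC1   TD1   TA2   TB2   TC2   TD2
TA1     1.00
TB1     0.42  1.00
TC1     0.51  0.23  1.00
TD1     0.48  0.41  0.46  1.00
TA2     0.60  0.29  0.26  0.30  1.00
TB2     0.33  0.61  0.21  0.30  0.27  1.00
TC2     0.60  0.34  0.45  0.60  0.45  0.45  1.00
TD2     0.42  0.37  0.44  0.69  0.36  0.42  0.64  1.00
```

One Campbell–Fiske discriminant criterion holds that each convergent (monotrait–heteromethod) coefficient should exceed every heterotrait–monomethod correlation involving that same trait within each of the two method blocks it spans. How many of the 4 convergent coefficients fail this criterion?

1

Convergent coefficients and their comparison sets:
TA (methods 1·2): 0.60 vs {0.42, 0.27, 0.51, 0.45, 0.48, 0.36} → pass.
TB (methods 1·2): 0.61 vs {0.42, 0.27, 0.23, 0.45, 0.41, 0.42} → pass.
TC (methods 1·2): 0.45 vs {0.51, 0.45, 0.23, 0.45, 0.46, 0.64} → fail.
TD (methods 1·2): 0.69 vs {0.48, 0.36, 0.41, 0.42, 0.46, 0.64} → pass.
1 of 4 fail.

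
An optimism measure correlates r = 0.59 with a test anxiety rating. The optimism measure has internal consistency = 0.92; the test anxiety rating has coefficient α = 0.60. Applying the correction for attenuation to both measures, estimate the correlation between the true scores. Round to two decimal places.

0.79

r_true = r_obs / √(r_xx · r_yy) = 0.59 / √(0.92 × 0.60) = 0.59 / √0.5520 = 0.59 / 0.7430 ≈ 0.79.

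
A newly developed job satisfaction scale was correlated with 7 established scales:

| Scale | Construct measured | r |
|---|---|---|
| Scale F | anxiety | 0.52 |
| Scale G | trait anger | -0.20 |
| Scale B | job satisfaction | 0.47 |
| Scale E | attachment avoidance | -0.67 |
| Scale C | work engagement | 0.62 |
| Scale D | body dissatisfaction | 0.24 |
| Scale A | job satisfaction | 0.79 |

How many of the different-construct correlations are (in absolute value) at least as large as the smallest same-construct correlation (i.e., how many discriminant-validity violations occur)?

3

Convergent (same construct = job satisfaction): Scale B, Scale A.
Smallest convergent = 0.47. Discriminant |r|: 0.52, 0.20, 0.67, 0.62, 0.24; count ≥ 0.47 → 3.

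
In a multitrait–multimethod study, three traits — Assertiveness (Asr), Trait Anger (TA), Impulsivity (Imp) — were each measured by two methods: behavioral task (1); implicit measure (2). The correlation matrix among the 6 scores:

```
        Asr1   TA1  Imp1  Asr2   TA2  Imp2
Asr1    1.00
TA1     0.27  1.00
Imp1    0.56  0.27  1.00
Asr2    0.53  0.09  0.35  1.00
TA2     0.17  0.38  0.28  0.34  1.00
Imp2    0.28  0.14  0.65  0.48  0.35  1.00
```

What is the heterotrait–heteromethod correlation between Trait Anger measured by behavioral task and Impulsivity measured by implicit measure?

Different traits and methods: r(TA1, Imp2) = 0.14.

0.14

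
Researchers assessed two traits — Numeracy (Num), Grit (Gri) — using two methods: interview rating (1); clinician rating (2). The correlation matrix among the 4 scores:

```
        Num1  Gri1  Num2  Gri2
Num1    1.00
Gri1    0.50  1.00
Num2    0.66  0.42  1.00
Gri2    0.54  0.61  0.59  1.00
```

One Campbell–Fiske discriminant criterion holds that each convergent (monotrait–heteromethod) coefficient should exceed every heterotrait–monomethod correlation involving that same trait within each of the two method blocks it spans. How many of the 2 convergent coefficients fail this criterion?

0

Convergent coefficients and their comparison sets:
Num (methods 1·2): 0.66 vs {0.50, 0.59} → pass.
Gri (methods 1·2): 0.61 vs {0.50, 0.59} → pass.
0 of 2 fail.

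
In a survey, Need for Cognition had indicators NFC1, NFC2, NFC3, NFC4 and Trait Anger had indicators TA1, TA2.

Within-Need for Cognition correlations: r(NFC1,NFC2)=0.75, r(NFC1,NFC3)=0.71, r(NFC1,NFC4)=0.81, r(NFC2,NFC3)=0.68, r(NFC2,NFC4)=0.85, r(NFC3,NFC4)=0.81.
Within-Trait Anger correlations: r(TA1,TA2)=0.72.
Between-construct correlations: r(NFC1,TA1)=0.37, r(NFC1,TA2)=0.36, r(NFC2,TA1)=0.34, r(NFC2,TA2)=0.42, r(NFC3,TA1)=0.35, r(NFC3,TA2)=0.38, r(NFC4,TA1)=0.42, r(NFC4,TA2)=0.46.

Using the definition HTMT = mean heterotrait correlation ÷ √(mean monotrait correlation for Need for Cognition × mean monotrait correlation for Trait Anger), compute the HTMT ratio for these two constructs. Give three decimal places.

Mean between = 3.10/8 = 0.3875.
Mean within-NFC = 4.61/6 = 0.7683; mean within-TA = 0.72/1 = 0.7200.
Geometric mean = √(0.7683 × 0.7200) = 0.7438.
HTMT = 0.3875 / 0.7438 = 0.521.

0.521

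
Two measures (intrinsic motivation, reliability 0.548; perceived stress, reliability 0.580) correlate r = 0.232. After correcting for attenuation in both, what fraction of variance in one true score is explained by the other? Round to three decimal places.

Disattenuated r = 0.232 / √(0.548 × 0.580) = 0.232 / 0.5638 = 0.4115.
Shared true-score variance = 0.4115² = 0.1693 ≈ 0.169.

0.169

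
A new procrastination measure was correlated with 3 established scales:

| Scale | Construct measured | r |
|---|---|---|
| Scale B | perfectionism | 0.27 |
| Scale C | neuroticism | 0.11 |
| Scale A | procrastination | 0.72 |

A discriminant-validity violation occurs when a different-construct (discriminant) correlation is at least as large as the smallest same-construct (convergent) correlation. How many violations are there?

0

Convergent (same construct = procrastination): Scale A.
Smallest convergent = 0.72. Discriminant values: 0.27, 0.11; count ≥ 0.72 → 0.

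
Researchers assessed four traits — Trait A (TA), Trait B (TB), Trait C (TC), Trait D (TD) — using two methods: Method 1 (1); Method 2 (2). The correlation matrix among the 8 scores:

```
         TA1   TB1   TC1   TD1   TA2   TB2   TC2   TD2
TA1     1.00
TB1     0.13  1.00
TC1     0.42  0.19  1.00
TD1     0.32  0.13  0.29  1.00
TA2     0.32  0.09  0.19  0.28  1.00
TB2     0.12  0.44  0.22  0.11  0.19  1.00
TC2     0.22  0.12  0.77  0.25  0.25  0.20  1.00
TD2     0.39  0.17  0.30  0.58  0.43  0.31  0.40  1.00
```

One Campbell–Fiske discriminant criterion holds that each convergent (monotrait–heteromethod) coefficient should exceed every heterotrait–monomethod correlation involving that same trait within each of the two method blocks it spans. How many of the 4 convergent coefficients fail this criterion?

Convergent coefficients and their comparison sets:
TA (methods 1·2): 0.32 vs {0.13, 0.19, 0.42, 0.25, 0.32, 0.43} → fail.
TB (methods 1·2): 0.44 vs {0.13, 0.19, 0.19, 0.20, 0.13, 0.31} → pass.
TC (methods 1·2): 0.77 vs {0.42, 0.25, 0.19, 0.20, 0.29, 0.40} → pass.
TD (methods 1·2): 0.58 vs {0.32, 0.43, 0.13, 0.31, 0.29, 0.40} → pass.
1 of 4 fail.

1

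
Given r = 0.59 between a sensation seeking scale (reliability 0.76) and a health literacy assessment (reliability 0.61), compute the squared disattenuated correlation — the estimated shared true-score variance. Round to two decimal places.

Disattenuated r = 0.59 / √(0.76 × 0.61) = 0.59 / 0.6809 = 0.8665.
Shared true-score variance = 0.8665² = 0.7508 ≈ 0.75.

0.75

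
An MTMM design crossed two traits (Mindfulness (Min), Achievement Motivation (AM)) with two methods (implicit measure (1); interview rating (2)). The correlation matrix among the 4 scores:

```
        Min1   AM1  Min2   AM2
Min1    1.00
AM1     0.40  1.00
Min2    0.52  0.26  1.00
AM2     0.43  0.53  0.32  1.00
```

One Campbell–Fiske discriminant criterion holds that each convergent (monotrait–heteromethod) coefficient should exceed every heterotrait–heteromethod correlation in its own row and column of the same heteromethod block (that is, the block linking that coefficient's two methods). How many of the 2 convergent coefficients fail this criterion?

0

Each convergent coefficient versus the relevant comparison correlations:
Min (methods 1·2): 0.52 vs {0.43, 0.26} → pass.
AM (methods 1·2): 0.53 vs {0.26, 0.43} → pass.
0 of 2 fail.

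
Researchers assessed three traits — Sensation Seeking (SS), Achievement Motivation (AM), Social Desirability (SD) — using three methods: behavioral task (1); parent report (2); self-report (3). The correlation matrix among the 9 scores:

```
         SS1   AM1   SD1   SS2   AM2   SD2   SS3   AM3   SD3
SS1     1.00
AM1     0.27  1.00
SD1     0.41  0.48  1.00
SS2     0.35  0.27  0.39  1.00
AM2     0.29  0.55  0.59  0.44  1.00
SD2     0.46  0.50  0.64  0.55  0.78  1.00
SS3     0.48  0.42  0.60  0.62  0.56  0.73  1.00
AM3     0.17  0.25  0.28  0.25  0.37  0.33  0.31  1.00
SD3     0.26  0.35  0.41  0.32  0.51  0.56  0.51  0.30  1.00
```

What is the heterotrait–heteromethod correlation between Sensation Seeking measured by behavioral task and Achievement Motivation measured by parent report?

Different traits and methods: r(SS1, AM2) = 0.29.

0.29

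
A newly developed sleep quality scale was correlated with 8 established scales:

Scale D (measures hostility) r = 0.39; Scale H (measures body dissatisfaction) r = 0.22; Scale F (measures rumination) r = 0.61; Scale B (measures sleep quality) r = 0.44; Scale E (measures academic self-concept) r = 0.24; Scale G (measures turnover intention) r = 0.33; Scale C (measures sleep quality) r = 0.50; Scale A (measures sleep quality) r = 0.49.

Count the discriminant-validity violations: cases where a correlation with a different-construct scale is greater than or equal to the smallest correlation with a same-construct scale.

1

Convergent (same construct = sleep quality): Scale B, Scale C, Scale A.
Smallest convergent = 0.44. Discriminant values: 0.39, 0.22, 0.61, 0.24, 0.33; count ≥ 0.44 → 1.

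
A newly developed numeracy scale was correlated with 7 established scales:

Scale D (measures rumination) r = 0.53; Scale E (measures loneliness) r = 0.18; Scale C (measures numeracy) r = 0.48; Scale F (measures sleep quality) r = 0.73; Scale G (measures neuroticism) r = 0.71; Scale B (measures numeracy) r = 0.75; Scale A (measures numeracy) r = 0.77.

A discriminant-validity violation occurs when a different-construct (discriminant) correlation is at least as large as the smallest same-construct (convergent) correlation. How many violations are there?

3

Convergent (same construct = numeracy): Scale C, Scale B, Scale A.
Smallest convergent = 0.48. Discriminant values: 0.53, 0.18, 0.73, 0.71; count ≥ 0.48 → 3.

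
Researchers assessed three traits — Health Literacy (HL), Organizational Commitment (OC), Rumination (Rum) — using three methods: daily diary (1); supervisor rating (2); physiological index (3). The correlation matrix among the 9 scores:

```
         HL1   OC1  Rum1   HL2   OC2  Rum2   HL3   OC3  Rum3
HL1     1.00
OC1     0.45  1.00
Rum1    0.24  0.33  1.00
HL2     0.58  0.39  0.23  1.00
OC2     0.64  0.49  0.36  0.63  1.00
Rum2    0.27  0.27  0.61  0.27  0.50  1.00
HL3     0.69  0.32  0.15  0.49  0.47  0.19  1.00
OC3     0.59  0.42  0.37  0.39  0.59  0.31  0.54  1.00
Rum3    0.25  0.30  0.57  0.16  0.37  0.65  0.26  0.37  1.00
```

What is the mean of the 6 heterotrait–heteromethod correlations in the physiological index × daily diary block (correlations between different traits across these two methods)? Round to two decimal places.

0.33

HTHM values (method 3 × method 1): 0.32, 0.15, 0.59, 0.37, 0.25, 0.30; mean = 1.98/6 = 0.33.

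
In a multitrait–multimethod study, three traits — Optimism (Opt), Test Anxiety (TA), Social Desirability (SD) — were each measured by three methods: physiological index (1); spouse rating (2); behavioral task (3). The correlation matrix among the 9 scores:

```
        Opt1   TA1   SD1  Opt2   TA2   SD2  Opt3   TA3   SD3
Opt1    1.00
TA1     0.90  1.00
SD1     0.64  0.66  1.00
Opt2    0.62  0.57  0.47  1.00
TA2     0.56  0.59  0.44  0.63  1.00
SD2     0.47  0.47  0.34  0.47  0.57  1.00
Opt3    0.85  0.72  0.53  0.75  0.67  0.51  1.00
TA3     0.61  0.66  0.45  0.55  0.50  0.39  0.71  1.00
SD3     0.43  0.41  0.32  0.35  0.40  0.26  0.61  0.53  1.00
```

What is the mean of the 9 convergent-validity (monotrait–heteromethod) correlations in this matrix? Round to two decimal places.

0.54

Convergent values: 0.62, 0.85, 0.75, 0.59, 0.66, 0.50, 0.34, 0.32, 0.26; mean = 4.89/9 = 0.54.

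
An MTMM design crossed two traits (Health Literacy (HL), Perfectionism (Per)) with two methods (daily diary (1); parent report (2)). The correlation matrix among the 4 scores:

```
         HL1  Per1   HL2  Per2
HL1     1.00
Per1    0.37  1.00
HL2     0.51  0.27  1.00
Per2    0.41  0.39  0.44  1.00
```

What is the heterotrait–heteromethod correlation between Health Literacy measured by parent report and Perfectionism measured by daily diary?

0.27

Different traits and methods: r(HL2, Per1) = 0.27.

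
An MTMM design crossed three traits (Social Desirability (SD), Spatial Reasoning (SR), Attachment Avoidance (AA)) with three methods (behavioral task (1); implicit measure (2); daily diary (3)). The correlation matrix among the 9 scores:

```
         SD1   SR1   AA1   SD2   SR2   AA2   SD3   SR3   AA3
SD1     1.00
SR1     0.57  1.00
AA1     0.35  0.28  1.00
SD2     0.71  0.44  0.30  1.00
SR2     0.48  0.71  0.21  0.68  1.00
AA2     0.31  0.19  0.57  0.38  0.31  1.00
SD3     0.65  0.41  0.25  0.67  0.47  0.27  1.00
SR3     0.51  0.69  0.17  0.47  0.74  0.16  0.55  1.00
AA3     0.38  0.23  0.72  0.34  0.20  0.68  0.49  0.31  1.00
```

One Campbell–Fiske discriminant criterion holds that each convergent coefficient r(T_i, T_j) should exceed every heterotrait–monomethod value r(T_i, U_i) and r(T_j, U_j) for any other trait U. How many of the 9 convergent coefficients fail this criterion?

Each convergent coefficient versus the relevant comparison correlations:
SD (methods 1·2): 0.71 vs {0.57, 0.68, 0.35, 0.38} → pass.
SD (methods 1·3): 0.65 vs {0.57, 0.55, 0.35, 0.49} → pass.
SD (methods 2·3): 0.67 vs {0.68, 0.55, 0.38, 0.49} → fail.
SR (methods 1·2): 0.71 vs {0.57, 0.68, 0.28, 0.31} → pass.
SR (methods 1·3): 0.69 vs {0.57, 0.55, 0.28, 0.31} → pass.
SR (methods 2·3): 0.74 vs {0.68, 0.55, 0.31, 0.31} → pass.
AA (methods 1·2): 0.57 vs {0.35, 0.38, 0.28, 0.31} → pass.
AA (methods 1·3): 0.72 vs {0.35, 0.49, 0.28, 0.31} → pass.
AA (methods 2·3): 0.68 vs {0.38, 0.49, 0.31, 0.31} → pass.
1 of 9 fail.

1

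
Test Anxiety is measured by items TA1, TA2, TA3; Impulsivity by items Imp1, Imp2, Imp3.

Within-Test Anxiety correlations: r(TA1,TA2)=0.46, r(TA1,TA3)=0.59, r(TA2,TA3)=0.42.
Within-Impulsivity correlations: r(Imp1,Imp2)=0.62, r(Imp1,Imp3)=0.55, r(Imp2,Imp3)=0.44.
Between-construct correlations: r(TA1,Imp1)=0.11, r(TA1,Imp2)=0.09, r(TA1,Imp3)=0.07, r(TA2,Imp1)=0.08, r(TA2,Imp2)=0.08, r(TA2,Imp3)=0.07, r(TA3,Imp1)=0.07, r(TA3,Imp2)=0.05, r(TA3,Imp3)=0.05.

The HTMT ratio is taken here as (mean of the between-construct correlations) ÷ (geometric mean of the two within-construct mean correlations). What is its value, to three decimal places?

0.145

Between-construct mean = 0.67/9 = 0.0744.
Mean within-TA = 1.47/3 = 0.4900; mean within-Imp = 1.61/3 = 0.5367.
Geometric mean = √(0.4900 × 0.5367) = 0.5128.
HTMT = 0.0744 / 0.5128 = 0.145.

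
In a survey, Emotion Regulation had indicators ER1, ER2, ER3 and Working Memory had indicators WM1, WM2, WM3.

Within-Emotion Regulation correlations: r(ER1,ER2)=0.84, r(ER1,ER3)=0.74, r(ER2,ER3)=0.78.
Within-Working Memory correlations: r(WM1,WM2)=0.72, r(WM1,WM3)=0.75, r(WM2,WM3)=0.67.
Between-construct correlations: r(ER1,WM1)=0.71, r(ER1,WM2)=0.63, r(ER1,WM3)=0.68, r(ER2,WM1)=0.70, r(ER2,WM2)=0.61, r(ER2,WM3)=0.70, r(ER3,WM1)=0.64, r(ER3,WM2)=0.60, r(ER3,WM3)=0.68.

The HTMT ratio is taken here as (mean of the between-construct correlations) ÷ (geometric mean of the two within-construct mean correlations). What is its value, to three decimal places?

0.883

Between-construct mean = 5.95/9 = 0.6611.
Mean within-ER = 2.36/3 = 0.7867; mean within-WM = 2.14/3 = 0.7133.
Geometric mean = √(0.7867 × 0.7133) = 0.7491.
HTMT = 0.6611 / 0.7491 = 0.883.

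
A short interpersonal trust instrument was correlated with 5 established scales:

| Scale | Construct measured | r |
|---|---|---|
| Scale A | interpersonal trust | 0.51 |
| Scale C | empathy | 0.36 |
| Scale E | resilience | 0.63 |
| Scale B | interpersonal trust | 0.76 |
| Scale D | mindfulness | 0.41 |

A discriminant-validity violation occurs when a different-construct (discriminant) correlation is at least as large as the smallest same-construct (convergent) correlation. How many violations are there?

Convergent (same construct = interpersonal trust): Scale A, Scale B.
Smallest convergent = 0.51. Discriminant values: 0.36, 0.63, 0.41; count ≥ 0.51 → 1.

1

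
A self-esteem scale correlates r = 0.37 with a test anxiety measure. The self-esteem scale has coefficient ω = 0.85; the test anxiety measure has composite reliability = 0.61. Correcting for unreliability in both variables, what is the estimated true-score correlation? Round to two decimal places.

0.51

r_true = r_obs / √(r_xx · r_yy) = 0.37 / √(0.85 × 0.61) = 0.37 / √0.5185 = 0.37 / 0.7201 ≈ 0.51.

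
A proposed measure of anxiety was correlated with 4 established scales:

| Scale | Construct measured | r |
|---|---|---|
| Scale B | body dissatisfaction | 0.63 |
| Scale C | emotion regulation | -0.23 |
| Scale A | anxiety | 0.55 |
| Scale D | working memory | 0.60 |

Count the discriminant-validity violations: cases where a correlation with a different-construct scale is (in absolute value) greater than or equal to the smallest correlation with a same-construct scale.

2

Convergent (same construct = anxiety): Scale A.
Smallest convergent = 0.55. Discriminant |r|: 0.63, 0.23, 0.60; count ≥ 0.55 → 2.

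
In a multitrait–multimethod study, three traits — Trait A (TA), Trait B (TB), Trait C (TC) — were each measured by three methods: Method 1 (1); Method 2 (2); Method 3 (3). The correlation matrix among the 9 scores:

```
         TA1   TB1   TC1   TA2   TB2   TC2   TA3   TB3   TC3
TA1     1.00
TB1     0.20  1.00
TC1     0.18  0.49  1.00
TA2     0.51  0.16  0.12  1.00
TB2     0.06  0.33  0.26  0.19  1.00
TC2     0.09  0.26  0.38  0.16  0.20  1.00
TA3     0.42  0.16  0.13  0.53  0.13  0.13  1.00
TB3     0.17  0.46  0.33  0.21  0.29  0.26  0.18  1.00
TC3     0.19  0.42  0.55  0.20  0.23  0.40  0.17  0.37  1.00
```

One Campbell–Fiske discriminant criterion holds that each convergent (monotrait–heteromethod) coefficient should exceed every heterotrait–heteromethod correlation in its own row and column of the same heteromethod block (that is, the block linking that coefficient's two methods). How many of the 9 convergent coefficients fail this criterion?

0

Convergent coefficients and their comparison sets:
TA (methods 1·2): 0.51 vs {0.06, 0.16, 0.09, 0.12} → pass.
TA (methods 1·3): 0.42 vs {0.17, 0.16, 0.19, 0.13} → pass.
TA (methods 2·3): 0.53 vs {0.21, 0.13, 0.20, 0.13} → pass.
TB (methods 1·2): 0.33 vs {0.16, 0.06, 0.26, 0.26} → pass.
TB (methods 1·3): 0.46 vs {0.16, 0.17, 0.42, 0.33} → pass.
TB (methods 2·3): 0.29 vs {0.13, 0.21, 0.23, 0.26} → pass.
TC (methods 1·2): 0.38 vs {0.12, 0.09, 0.26, 0.26} → pass.
TC (methods 1·3): 0.55 vs {0.13, 0.19, 0.33, 0.42} → pass.
TC (methods 2·3): 0.40 vs {0.13, 0.20, 0.26, 0.23} → pass.
0 of 9 fail.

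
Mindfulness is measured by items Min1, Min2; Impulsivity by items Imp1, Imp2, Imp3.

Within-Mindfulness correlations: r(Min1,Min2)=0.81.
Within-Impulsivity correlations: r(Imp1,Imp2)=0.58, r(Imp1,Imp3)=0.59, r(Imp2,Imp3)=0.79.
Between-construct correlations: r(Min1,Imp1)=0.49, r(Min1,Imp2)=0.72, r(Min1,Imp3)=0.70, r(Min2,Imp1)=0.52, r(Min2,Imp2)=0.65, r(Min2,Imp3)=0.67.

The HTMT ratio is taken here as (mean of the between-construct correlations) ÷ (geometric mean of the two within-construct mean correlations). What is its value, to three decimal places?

Mean between = 3.75/6 = 0.6250.
Mean within-Min = 0.81/1 = 0.8100; mean within-Imp = 1.96/3 = 0.6533.
Geometric mean = √(0.8100 × 0.6533) = 0.7274.
HTMT = 0.6250 / 0.7274 = 0.859.

0.859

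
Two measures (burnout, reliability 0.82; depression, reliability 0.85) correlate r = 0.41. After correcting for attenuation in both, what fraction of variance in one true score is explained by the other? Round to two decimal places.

Disattenuated r = 0.41 / √(0.82 × 0.85) = 0.41 / 0.8349 = 0.4911.
Shared true-score variance = 0.4911² = 0.2412 ≈ 0.24.

0.24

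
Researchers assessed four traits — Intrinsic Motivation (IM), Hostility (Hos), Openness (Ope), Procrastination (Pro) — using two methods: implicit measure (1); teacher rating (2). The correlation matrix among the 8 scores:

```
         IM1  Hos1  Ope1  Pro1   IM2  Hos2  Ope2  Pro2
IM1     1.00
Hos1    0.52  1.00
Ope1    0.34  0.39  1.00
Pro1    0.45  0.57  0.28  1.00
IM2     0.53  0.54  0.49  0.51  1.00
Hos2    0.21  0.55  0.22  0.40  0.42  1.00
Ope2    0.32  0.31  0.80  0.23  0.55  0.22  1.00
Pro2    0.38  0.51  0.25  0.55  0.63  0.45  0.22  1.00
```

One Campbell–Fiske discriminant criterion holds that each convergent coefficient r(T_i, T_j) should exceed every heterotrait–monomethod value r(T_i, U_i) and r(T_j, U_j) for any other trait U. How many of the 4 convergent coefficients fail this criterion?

Convergent coefficients and their comparison sets:
IM (methods 1·2): 0.53 vs {0.52, 0.42, 0.34, 0.55, 0.45, 0.63} → fail.
Hos (methods 1·2): 0.55 vs {0.52, 0.42, 0.39, 0.22, 0.57, 0.45} → fail.
Ope (methods 1·2): 0.80 vs {0.34, 0.55, 0.39, 0.22, 0.28, 0.22} → pass.
Pro (methods 1·2): 0.55 vs {0.45, 0.63, 0.57, 0.45, 0.28, 0.22} → fail.
3 of 4 fail.

3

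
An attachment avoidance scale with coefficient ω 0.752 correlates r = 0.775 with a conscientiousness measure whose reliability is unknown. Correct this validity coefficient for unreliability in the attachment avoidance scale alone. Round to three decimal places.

0.894

Single correction: r_c = r_obs / √r_xx = 0.775 / √0.752 = 0.775 / 0.8672 ≈ 0.894.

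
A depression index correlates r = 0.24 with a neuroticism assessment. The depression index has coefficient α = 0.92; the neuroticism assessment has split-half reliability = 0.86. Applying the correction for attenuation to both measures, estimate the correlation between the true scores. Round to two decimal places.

r_true = r_obs / √(r_xx · r_yy) = 0.24 / √(0.92 × 0.86) = 0.24 / √0.7912 = 0.24 / 0.8895 ≈ 0.27.

0.27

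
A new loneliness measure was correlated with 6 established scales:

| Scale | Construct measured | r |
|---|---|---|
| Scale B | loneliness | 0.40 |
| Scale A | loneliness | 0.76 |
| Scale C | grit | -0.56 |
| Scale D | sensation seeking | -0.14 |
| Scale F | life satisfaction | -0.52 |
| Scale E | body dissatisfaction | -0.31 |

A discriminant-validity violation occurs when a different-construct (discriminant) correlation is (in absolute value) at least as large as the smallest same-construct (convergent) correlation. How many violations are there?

2

Convergent (same construct = loneliness): Scale B, Scale A.
Smallest convergent = 0.40. Discriminant |r|: 0.56, 0.14, 0.52, 0.31; count ≥ 0.40 → 2.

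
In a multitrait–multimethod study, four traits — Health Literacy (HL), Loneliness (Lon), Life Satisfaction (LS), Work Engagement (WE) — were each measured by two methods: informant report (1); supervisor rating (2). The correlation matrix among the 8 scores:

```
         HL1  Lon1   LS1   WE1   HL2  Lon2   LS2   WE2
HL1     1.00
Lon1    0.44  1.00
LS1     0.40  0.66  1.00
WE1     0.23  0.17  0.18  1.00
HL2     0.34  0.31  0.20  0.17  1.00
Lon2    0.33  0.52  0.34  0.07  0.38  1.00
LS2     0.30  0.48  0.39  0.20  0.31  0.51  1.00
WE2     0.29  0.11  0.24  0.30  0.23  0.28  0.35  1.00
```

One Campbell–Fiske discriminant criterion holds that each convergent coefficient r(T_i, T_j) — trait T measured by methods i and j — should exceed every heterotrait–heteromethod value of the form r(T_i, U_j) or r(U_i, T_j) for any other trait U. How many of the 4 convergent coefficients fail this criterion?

1

Convergent coefficients and their comparison sets:
HL (methods 1·2): 0.34 vs {0.33, 0.31, 0.30, 0.20, 0.29, 0.17} → pass.
Lon (methods 1·2): 0.52 vs {0.31, 0.33, 0.48, 0.34, 0.11, 0.07} → pass.
LS (methods 1·2): 0.39 vs {0.20, 0.30, 0.34, 0.48, 0.24, 0.20} → fail.
WE (methods 1·2): 0.30 vs {0.17, 0.29, 0.07, 0.11, 0.20, 0.24} → pass.
1 of 4 fail.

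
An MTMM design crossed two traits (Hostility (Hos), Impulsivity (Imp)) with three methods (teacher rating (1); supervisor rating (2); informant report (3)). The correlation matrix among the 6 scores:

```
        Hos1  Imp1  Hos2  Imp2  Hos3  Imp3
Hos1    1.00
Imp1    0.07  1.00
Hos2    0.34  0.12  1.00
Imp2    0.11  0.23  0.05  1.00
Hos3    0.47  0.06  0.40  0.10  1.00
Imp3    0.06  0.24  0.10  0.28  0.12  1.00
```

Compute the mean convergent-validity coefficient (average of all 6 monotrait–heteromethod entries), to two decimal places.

Convergent values: 0.34, 0.47, 0.40, 0.23, 0.24, 0.28; mean = 1.96/6 = 0.33.

0.33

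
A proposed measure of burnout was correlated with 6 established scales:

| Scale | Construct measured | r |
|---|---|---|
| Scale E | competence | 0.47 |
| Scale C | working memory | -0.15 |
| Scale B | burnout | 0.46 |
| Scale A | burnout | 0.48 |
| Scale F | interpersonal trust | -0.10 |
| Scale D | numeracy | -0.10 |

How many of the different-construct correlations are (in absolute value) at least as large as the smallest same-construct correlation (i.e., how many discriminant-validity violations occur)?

Convergent (same construct = burnout): Scale B, Scale A.
Smallest convergent = 0.46. Discriminant |r|: 0.47, 0.15, 0.10, 0.10; count ≥ 0.46 → 1.

1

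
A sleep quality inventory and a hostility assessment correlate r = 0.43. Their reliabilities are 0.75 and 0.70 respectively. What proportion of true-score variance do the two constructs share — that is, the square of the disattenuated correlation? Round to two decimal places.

Disattenuated r = 0.43 / √(0.75 × 0.70) = 0.43 / 0.7246 = 0.5934.
Shared true-score variance = 0.5934² = 0.3521 ≈ 0.35.

0.35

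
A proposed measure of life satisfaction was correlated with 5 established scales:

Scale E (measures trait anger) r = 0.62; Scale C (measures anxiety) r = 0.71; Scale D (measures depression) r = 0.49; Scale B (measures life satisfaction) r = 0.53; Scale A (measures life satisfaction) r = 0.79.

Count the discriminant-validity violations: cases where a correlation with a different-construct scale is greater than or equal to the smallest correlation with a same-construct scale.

Convergent (same construct = life satisfaction): Scale B, Scale A.
Smallest convergent = 0.53. Discriminant values: 0.62, 0.71, 0.49; count ≥ 0.53 → 2.

2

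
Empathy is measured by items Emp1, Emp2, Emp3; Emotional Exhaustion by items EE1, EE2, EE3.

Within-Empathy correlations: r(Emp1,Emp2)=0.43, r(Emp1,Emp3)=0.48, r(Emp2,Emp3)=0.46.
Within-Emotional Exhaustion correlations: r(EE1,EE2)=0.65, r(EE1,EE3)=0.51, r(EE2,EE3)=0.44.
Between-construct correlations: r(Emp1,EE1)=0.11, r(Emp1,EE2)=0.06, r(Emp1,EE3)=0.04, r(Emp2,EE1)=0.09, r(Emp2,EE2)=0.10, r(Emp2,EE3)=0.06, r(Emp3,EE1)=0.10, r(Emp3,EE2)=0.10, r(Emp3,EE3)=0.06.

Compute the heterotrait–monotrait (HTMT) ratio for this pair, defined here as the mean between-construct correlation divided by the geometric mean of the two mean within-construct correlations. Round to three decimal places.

0.162

Between-construct mean = 0.72/9 = 0.0800.
Mean within-Emp = 1.37/3 = 0.4567; mean within-EE = 1.60/3 = 0.5333.
Geometric mean = √(0.4567 × 0.5333) = 0.4935.
HTMT = 0.0800 / 0.4935 = 0.162.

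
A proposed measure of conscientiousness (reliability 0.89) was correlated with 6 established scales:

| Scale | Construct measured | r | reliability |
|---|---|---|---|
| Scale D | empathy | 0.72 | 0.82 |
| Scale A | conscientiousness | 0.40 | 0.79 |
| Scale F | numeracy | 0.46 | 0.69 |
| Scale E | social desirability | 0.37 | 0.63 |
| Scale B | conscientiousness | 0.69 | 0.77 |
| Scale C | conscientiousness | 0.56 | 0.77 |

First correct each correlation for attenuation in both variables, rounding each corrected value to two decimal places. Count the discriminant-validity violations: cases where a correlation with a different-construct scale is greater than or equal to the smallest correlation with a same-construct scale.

3

Disattenuated r (r / √(r_scale · r_new)):
  Scale D (disc): 0.72 / √(0.82·0.89) = 0.84
  Scale A (conv): 0.40 / √(0.79·0.89) = 0.48
  Scale F (disc): 0.46 / √(0.69·0.89) = 0.59
  Scale E (disc): 0.37 / √(0.63·0.89) = 0.49
  Scale B (conv): 0.69 / √(0.77·0.89) = 0.83
  Scale C (conv): 0.56 / √(0.77·0.89) = 0.68
Smallest convergent = 0.48. Discriminant values: 0.84, 0.59, 0.49; count ≥ 0.48 → 3.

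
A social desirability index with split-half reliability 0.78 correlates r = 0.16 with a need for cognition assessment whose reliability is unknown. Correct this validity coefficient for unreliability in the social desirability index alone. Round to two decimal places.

0.18

Single correction: r_c = r_obs / √r_xx = 0.16 / √0.78 = 0.16 / 0.8832 ≈ 0.18.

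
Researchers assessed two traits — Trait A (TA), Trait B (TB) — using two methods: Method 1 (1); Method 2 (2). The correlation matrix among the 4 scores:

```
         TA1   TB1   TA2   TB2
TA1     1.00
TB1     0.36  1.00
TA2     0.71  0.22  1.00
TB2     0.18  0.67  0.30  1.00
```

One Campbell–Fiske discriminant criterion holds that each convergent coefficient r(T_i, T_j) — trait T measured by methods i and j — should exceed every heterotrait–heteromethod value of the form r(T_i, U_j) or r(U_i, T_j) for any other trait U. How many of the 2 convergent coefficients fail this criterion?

Checking each validity diagonal entry against its comparison values:
TA (methods 1·2): 0.71 vs {0.18, 0.22} → pass.
TB (methods 1·2): 0.67 vs {0.22, 0.18} → pass.
0 of 2 fail.

0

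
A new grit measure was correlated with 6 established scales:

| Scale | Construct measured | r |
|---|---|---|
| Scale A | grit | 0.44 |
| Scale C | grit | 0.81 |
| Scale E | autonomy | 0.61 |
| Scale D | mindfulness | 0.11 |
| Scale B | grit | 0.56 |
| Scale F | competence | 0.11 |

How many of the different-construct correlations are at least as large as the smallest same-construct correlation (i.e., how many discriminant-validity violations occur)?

1

Convergent (same construct = grit): Scale A, Scale C, Scale B.
Smallest convergent = 0.44. Discriminant values: 0.61, 0.11, 0.11; count ≥ 0.44 → 1.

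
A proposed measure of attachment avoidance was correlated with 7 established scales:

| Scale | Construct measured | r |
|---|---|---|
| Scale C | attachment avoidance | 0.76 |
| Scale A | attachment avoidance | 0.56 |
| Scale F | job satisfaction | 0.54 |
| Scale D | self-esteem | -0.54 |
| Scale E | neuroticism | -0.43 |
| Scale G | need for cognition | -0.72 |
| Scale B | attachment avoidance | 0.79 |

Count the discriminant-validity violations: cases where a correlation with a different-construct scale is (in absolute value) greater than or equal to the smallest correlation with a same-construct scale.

1

Convergent (same construct = attachment avoidance): Scale C, Scale A, Scale B.
Smallest convergent = 0.56. Discriminant |r|: 0.54, 0.54, 0.43, 0.72; count ≥ 0.56 → 1.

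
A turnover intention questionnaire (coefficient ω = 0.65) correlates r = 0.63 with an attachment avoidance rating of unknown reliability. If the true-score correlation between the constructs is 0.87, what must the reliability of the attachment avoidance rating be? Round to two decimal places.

0.81

r_true = r_obs / √(r_xx · r_yy) ⇒ 0.87 = 0.63 / √(0.65 · r_yy).
√(0.65 · r_yy) = 0.63 / 0.87 = 0.7241; 0.65 · r_yy = 0.5243; r_yy = 0.5243 / 0.65 ≈ 0.81.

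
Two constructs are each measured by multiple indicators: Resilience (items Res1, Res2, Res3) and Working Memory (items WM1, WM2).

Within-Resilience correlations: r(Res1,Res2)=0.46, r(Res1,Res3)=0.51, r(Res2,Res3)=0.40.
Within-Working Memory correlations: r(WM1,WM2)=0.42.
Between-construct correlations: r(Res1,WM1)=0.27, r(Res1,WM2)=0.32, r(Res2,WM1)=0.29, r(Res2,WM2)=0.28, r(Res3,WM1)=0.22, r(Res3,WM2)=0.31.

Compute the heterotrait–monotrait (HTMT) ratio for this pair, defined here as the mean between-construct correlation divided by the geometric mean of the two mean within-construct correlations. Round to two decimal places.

Between-construct mean = 1.69/6 = 0.2817.
Mean within-Res = 1.37/3 = 0.4567; mean within-WM = 0.42/1 = 0.4200.
Geometric mean = √(0.4567 × 0.4200) = 0.4380.
HTMT = 0.2817 / 0.4380 = 0.64.

0.64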